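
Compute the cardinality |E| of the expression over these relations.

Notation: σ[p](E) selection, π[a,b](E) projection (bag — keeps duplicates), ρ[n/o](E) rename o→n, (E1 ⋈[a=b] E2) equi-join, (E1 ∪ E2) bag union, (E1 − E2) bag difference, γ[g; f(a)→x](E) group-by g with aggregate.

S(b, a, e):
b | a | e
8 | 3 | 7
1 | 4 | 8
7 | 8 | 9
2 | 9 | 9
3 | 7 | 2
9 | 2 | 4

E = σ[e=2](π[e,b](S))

Stepwise |·|:
  S → 6
  π[e,b](S) → 6
  σ[e=2](π[e,b](S)) → 1

|E| = 1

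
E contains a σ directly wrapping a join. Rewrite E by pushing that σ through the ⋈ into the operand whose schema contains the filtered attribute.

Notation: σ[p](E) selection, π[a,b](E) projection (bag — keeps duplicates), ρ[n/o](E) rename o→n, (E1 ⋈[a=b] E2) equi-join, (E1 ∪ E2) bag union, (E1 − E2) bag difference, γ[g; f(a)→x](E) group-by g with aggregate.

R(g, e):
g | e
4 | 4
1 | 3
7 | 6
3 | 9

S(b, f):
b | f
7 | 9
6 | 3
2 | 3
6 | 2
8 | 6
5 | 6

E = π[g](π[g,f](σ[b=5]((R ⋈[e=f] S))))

σ filters on b, owned by the right side.
E' = π[g](π[g,f]((R ⋈[e=f] σ[b=5](S))))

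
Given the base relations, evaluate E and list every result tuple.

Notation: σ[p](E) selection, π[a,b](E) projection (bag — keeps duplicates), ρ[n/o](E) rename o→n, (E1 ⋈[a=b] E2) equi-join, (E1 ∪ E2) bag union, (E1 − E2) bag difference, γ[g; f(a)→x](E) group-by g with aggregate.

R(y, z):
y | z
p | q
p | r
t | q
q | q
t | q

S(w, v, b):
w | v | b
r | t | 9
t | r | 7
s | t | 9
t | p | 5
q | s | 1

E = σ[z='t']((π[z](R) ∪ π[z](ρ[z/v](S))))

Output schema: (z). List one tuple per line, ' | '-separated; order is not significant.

Stepwise |·|:
  R → 5
  π[z](R) → 5
  S → 5
  ρ[z/v](S) → 5
  π[z](ρ[z/v](S)) → 5
  (π[z](R) ∪ π[z](ρ[z/v](S))) → 10
  σ[z='t']((π[z](R) ∪ π[z](ρ[z/v](S)))) → 2

== RESULT ==
z
t
t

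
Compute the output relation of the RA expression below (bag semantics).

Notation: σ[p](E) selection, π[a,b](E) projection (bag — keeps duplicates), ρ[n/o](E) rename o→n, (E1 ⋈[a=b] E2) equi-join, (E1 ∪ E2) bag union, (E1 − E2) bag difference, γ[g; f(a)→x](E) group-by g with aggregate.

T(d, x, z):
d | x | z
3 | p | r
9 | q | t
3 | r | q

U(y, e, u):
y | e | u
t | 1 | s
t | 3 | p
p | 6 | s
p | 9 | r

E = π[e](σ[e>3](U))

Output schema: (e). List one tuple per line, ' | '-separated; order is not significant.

Stepwise |·|:
  U → 4
  σ[e>3](U) → 2
  π[e](σ[e>3](U)) → 2

== RESULT ==
e
6
9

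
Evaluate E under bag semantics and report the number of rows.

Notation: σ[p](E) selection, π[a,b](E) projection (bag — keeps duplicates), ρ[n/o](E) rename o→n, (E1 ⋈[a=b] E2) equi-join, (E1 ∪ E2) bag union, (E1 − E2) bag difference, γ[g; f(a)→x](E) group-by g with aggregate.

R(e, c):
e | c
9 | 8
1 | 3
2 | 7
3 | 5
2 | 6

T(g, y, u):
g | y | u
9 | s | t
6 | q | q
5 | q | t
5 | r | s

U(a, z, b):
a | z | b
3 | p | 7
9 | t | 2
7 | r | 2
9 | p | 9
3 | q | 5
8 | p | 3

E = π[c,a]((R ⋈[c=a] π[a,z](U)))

Subexpression sizes:
  R → 5
  U → 6
  π[a,z](U) → 6
  (R ⋈[c=a] π[a,z](U)) → 4
  π[c,a]((R ⋈[c=a] π[a,z](U))) → 4

|E| = 4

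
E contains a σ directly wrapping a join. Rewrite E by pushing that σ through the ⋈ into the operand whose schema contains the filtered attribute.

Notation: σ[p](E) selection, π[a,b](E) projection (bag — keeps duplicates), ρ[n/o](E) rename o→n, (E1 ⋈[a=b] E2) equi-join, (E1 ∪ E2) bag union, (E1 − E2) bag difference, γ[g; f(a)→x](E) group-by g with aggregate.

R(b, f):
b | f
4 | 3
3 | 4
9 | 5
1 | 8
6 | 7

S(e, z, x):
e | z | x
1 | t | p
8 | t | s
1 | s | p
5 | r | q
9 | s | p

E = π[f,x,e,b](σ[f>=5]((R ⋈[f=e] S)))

σ filters on f, owned by the left side.
E' = π[f,x,e,b]((σ[f>=5](R) ⋈[f=e] S))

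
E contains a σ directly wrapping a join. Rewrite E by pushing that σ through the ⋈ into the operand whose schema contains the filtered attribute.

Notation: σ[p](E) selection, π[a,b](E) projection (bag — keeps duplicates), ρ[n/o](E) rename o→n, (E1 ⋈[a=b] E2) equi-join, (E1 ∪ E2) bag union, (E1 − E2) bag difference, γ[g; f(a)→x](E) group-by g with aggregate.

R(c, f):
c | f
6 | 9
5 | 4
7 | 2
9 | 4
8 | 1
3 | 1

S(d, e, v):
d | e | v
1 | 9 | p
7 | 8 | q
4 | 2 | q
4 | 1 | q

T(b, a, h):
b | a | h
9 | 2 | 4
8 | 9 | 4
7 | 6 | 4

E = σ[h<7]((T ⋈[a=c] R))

σ filters on h, owned by the left side.
E' = (σ[h<7](T) ⋈[a=c] R)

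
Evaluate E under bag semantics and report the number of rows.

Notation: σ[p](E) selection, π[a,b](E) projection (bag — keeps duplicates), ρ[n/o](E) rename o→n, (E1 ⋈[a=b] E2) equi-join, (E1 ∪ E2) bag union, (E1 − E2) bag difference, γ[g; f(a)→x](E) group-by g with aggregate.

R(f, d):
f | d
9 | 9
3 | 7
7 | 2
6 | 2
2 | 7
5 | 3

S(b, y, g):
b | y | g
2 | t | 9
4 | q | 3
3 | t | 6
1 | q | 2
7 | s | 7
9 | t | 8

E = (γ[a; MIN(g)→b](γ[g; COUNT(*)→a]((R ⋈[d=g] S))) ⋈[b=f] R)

Stepwise |·|:
  R → 6
  S → 6
  (R ⋈[d=g] S) → 6
  γ[g; COUNT(*)→a]((R ⋈[d=g] S)) → 4
  γ[a; MIN(g)→b](γ[g; COUNT(*)→a]((R ⋈[d=g] S))) → 2
  R → 6
  (γ[a; MIN(g)→b](γ[g; COUNT(*)→a]((R ⋈[d=g] S))) ⋈[b=f] R) → 2

|E| = 2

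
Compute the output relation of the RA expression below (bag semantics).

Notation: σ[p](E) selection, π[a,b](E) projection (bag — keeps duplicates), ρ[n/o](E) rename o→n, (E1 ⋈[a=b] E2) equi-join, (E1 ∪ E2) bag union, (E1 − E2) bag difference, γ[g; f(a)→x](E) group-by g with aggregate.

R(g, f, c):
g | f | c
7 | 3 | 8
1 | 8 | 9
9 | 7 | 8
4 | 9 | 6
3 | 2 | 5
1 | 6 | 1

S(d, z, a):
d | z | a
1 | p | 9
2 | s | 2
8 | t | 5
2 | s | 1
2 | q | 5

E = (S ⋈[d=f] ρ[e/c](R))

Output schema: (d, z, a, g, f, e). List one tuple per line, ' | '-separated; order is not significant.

Row counts bottom-up:
  S → 5
  R → 6
  ρ[e/c](R) → 6
  (S ⋈[d=f] ρ[e/c](R)) → 4

== RESULT ==
d | z | a | g | f | e
2 | q | 5 | 3 | 2 | 5
2 | s | 1 | 3 | 2 | 5
2 | s | 2 | 3 | 2 | 5
8 | t | 5 | 1 | 8 | 9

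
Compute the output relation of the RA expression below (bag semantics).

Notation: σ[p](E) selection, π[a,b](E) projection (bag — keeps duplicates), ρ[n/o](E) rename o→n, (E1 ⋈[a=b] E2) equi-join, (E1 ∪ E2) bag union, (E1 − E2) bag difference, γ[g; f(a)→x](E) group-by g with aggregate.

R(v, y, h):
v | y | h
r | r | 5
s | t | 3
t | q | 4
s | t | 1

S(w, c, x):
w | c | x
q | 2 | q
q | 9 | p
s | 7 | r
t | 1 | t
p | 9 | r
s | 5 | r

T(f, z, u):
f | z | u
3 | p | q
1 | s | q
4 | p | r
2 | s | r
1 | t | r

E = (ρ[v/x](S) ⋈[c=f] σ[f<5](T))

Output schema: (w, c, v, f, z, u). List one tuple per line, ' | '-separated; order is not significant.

Subexpression sizes:
  S → 6
  ρ[v/x](S) → 6
  T → 5
  σ[f<5](T) → 5
  (ρ[v/x](S) ⋈[c=f] σ[f<5](T)) → 3

== RESULT ==
w | c | v | f | z | u
q | 2 | q | 2 | s | r
t | 1 | t | 1 | s | q
t | 1 | t | 1 | t | r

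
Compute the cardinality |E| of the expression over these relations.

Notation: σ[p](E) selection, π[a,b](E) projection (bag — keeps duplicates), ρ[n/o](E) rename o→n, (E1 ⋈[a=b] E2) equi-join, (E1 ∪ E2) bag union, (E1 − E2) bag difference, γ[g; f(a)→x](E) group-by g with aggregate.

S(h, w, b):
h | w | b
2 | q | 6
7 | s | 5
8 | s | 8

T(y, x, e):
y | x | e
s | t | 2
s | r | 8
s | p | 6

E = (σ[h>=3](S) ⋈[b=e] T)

Subexpression sizes:
  S → 3
  σ[h>=3](S) → 2
  T → 3
  (σ[h>=3](S) ⋈[b=e] T) → 1

|E| = 1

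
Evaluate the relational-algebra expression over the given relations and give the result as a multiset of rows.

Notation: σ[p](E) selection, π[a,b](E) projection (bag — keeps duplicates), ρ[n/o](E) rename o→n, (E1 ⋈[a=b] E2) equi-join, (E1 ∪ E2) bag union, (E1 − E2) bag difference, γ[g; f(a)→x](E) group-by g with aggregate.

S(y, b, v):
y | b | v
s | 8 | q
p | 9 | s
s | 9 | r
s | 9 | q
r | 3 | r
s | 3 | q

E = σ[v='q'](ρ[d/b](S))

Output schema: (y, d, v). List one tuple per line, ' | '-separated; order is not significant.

Row counts bottom-up:
  S → 6
  ρ[d/b](S) → 6
  σ[v='q'](ρ[d/b](S)) → 3

== RESULT ==
y | d | v
s | 3 | q
s | 8 | q
s | 9 | q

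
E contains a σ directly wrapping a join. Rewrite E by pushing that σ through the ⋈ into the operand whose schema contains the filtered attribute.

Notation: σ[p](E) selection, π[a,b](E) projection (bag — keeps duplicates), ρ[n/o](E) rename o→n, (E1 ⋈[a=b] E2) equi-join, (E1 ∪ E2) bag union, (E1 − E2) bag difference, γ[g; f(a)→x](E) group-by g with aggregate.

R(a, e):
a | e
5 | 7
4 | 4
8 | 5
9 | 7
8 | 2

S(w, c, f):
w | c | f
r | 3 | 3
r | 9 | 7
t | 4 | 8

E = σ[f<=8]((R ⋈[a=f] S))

σ filters on f, owned by the right side.
E' = (R ⋈[a=f] σ[f<=8](S))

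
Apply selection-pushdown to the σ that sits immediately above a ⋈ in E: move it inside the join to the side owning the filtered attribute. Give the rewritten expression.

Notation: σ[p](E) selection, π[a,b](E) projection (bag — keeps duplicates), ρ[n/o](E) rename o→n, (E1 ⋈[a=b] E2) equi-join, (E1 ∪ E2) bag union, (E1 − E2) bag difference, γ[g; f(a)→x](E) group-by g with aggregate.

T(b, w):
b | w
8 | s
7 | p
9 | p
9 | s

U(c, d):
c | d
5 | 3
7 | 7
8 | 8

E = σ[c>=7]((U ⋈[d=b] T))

σ filters on c, owned by the left side.
E' = (σ[c>=7](U) ⋈[d=b] T)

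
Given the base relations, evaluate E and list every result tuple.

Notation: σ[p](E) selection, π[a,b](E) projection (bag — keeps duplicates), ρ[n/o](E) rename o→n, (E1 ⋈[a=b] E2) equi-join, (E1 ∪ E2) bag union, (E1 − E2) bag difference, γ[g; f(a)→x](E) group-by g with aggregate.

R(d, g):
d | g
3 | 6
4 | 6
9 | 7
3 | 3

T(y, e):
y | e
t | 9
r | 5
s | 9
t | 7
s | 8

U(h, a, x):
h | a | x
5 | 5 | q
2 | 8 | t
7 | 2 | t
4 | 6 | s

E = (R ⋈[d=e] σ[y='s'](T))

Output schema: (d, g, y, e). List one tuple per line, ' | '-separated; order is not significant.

Stepwise |·|:
  R → 4
  T → 5
  σ[y='s'](T) → 2
  (R ⋈[d=e] σ[y='s'](T)) → 1

== RESULT ==
d | g | y | e
9 | 7 | s | 9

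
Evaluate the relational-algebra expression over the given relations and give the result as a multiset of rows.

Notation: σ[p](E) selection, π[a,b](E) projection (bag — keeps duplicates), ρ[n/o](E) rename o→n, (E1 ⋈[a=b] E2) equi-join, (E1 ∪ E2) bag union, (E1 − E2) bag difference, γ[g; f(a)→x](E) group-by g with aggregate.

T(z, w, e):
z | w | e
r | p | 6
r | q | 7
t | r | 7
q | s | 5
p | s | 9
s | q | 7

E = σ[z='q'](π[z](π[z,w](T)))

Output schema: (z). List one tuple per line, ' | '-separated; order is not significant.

Subexpression sizes:
  T → 6
  π[z,w](T) → 6
  π[z](π[z,w](T)) → 6
  σ[z='q'](π[z](π[z,w](T))) → 1

== RESULT ==
z
q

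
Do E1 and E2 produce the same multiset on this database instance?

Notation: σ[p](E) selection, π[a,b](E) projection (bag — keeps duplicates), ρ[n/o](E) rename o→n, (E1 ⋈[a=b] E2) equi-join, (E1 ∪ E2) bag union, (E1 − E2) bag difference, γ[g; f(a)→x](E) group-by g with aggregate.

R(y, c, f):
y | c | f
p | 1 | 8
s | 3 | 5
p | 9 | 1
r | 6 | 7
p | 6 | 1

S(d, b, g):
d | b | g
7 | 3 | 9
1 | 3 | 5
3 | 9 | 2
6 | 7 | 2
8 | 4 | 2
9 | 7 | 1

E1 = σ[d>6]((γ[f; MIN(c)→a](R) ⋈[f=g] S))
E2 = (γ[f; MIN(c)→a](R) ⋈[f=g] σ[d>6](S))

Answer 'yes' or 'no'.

E1 stepwise |·|:
  R → 5
  γ[f; MIN(c)→a](R) → 4
  S → 6
  (γ[f; MIN(c)→a](R) ⋈[f=g] S) → 2
  σ[d>6]((γ[f; MIN(c)→a](R) ⋈[f=g] S)) → 1
E2 stepwise |·|:
  R → 5
  γ[f; MIN(c)→a](R) → 4
  S → 6
  σ[d>6](S) → 3
  (γ[f; MIN(c)→a](R) ⋈[f=g] σ[d>6](S)) → 1

E1 and E2 produce the same multiset:
f | a | d | b | g
1 | 6 | 9 | 7 | 1

yes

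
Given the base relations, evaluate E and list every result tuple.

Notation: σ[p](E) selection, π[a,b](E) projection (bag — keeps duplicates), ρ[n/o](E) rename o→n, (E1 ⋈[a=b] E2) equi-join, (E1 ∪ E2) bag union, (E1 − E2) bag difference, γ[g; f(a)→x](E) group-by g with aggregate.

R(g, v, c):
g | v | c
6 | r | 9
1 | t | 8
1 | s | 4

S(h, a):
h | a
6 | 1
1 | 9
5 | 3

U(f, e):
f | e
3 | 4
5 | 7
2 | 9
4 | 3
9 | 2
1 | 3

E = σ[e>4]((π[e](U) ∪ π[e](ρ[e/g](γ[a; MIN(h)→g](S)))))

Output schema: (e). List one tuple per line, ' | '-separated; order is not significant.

Row counts bottom-up:
  U → 6
  π[e](U) → 6
  S → 3
  γ[a; MIN(h)→g](S) → 3
  ρ[e/g](γ[a; MIN(h)→g](S)) → 3
  π[e](ρ[e/g](γ[a; MIN(h)→g](S))) → 3
  (π[e](U) ∪ π[e](ρ[e/g](γ[a; MIN(h)→g](S)))) → 9
  σ[e>4]((π[e](U) ∪ π[e](ρ[e/g](γ[a; MIN(h)→g](S))))) → 4

== RESULT ==
e
5
6
7
9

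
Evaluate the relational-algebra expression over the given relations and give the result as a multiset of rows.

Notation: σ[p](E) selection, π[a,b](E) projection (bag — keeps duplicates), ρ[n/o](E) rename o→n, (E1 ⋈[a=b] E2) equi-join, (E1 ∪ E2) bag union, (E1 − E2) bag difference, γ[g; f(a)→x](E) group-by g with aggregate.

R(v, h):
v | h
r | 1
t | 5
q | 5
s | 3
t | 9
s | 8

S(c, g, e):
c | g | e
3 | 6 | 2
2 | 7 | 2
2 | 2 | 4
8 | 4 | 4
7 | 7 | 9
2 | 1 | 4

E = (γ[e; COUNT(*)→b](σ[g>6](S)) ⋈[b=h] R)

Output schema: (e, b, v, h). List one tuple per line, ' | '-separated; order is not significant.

Per-node cardinality:
  S → 6
  σ[g>6](S) → 2
  γ[e; COUNT(*)→b](σ[g>6](S)) → 2
  R → 6
  (γ[e; COUNT(*)→b](σ[g>6](S)) ⋈[b=h] R) → 2

== RESULT ==
e | b | v | h
2 | 1 | r | 1
9 | 1 | r | 1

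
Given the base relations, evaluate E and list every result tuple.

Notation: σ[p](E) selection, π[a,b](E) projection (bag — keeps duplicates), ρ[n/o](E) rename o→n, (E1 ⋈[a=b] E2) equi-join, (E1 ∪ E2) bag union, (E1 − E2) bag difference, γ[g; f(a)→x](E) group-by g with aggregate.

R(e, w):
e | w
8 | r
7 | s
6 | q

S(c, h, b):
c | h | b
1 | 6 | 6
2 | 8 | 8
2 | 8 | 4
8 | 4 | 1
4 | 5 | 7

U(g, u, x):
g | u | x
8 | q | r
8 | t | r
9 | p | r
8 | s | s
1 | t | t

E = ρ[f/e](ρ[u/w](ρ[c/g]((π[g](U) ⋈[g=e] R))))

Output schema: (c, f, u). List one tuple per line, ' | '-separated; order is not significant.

Row counts bottom-up:
  U → 5
  π[g](U) → 5
  R → 3
  (π[g](U) ⋈[g=e] R) → 3
  ρ[c/g]((π[g](U) ⋈[g=e] R)) → 3
  ρ[u/w](ρ[c/g]((π[g](U) ⋈[g=e] R))) → 3
  ρ[f/e](ρ[u/w](ρ[c/g]((π[g](U) ⋈[g=e] R)))) → 3

== RESULT ==
c | f | u
8 | 8 | r
8 | 8 | r
8 | 8 | r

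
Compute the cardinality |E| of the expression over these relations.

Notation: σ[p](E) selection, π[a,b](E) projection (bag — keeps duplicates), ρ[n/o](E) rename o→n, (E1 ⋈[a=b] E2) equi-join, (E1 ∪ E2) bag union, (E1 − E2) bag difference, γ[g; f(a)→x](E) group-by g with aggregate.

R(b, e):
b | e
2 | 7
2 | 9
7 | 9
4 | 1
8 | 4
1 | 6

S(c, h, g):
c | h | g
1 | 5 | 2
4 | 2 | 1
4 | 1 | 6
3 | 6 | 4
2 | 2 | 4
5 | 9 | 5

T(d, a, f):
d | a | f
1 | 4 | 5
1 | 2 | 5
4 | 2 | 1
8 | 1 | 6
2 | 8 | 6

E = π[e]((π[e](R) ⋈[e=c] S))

Subexpression sizes:
  R → 6
  π[e](R) → 6
  S → 6
  (π[e](R) ⋈[e=c] S) → 3
  π[e]((π[e](R) ⋈[e=c] S)) → 3

|E| = 3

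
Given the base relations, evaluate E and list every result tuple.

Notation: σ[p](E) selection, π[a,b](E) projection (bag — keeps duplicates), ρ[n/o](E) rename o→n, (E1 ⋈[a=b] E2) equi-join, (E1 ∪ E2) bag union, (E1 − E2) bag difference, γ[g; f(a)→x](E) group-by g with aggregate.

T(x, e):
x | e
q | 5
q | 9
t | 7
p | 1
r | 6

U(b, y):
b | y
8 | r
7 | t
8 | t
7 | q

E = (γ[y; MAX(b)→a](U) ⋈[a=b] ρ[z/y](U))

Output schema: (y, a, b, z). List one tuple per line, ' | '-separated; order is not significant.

Stepwise |·|:
  U → 4
  γ[y; MAX(b)→a](U) → 3
  U → 4
  ρ[z/y](U) → 4
  (γ[y; MAX(b)→a](U) ⋈[a=b] ρ[z/y](U)) → 6

== RESULT ==
y | a | b | z
q | 7 | 7 | q
q | 7 | 7 | t
r | 8 | 8 | r
r | 8 | 8 | t
t | 8 | 8 | r
t | 8 | 8 | t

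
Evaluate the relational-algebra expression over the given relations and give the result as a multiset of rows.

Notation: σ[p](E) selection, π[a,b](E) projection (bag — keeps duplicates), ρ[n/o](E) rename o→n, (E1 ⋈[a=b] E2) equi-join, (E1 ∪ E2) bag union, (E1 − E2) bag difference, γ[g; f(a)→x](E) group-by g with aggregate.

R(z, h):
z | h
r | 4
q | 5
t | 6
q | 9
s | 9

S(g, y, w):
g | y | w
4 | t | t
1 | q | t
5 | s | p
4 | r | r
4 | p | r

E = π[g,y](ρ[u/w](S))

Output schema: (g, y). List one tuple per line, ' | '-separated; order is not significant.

Row counts bottom-up:
  S → 5
  ρ[u/w](S) → 5
  π[g,y](ρ[u/w](S)) → 5

== RESULT ==
g | y
1 | q
4 | p
4 | r
4 | t
5 | s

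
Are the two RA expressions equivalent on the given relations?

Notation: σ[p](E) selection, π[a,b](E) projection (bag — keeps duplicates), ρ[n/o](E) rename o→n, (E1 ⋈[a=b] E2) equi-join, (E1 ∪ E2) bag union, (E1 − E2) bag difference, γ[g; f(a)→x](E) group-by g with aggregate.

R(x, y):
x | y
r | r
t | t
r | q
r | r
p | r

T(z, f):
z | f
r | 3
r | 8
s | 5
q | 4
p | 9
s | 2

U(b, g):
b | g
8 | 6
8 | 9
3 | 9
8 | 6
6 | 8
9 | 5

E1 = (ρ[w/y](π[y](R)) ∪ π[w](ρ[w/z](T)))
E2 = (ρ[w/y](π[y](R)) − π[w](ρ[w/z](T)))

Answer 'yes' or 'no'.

E1 subexpression sizes:
  R → 5
  π[y](R) → 5
  ρ[w/y](π[y](R)) → 5
  T → 6
  ρ[w/z](T) → 6
  π[w](ρ[w/z](T)) → 6
  (ρ[w/y](π[y](R)) ∪ π[w](ρ[w/z](T))) → 11
E2 subexpression sizes:
  R → 5
  π[y](R) → 5
  ρ[w/y](π[y](R)) → 5
  T → 6
  ρ[w/z](T) → 6
  π[w](ρ[w/z](T)) → 6
  (ρ[w/y](π[y](R)) − π[w](ρ[w/z](T))) → 2

E1 result:
w
p
q
q
r
r
r
r
r
s
s
t
E2 result:
w
r
t
Witness: ('s',) appears 2× in E1 but 0× in E2.

no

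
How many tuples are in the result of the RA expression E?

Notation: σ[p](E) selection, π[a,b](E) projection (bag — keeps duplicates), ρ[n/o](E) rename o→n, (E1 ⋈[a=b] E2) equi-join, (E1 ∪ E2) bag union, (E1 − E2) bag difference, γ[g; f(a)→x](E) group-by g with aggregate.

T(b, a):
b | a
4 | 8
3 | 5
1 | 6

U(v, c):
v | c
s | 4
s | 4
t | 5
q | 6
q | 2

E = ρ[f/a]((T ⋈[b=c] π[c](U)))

Per-node cardinality:
  T → 3
  U → 5
  π[c](U) → 5
  (T ⋈[b=c] π[c](U)) → 2
  ρ[f/a]((T ⋈[b=c] π[c](U))) → 2

|E| = 2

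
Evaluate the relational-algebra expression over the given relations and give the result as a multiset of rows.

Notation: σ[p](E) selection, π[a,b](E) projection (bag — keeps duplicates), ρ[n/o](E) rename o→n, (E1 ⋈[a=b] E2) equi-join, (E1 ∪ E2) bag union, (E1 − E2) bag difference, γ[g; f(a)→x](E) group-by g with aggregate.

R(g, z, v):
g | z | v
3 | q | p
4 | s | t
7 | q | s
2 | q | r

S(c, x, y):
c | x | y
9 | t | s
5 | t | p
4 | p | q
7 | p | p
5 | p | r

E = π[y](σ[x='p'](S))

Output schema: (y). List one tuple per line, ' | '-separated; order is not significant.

Subexpression sizes:
  S → 5
  σ[x='p'](S) → 3
  π[y](σ[x='p'](S)) → 3

== RESULT ==
y
p
q
r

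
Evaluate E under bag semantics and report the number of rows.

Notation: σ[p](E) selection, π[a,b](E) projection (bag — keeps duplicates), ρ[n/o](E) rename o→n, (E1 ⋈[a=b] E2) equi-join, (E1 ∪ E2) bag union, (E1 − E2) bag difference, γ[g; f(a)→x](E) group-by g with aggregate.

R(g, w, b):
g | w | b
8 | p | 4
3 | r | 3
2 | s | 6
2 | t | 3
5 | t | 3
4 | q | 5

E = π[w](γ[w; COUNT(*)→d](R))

Row counts bottom-up:
  R → 6
  γ[w; COUNT(*)→d](R) → 5
  π[w](γ[w; COUNT(*)→d](R)) → 5

|E| = 5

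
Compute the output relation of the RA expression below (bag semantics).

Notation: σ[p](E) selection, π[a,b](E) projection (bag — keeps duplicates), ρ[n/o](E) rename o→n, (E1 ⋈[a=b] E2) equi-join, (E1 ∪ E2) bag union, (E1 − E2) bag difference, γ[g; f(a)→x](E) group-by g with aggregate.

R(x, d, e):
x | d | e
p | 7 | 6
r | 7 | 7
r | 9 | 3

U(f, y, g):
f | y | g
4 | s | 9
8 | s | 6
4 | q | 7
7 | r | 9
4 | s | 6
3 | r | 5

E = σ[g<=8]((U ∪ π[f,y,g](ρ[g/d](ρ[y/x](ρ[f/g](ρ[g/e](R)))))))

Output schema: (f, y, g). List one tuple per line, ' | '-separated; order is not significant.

Stepwise |·|:
  U → 6
  R → 3
  ρ[g/e](R) → 3
  ρ[f/g](ρ[g/e](R)) → 3
  ρ[y/x](ρ[f/g](ρ[g/e](R))) → 3
  ρ[g/d](ρ[y/x](ρ[f/g](ρ[g/e](R)))) → 3
  π[f,y,g](ρ[g/d](ρ[y/x](ρ[f/g](ρ[g/e](R))))) → 3
  (U ∪ π[f,y,g](ρ[g/d](ρ[y/x](ρ[f/g](ρ[g/e](R)))))) → 9
  σ[g<=8]((U ∪ π[f,y,g](ρ[g/d](ρ[y/x](ρ[f/g](ρ[g/e](R))))))) → 6

== RESULT ==
f | y | g
3 | r | 5
4 | q | 7
4 | s | 6
6 | p | 7
7 | r | 7
8 | s | 6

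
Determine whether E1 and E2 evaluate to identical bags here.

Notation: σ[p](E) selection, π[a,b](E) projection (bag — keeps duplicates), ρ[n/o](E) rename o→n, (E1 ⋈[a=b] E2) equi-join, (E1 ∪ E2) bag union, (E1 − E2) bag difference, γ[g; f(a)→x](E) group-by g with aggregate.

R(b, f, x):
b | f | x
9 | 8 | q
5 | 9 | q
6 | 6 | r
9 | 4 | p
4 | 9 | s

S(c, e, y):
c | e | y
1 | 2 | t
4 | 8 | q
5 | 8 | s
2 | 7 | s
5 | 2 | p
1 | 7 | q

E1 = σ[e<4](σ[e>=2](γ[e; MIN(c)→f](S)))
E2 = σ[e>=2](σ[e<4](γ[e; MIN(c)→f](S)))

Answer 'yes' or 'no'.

E1 per-node cardinality:
  S → 6
  γ[e; MIN(c)→f](S) → 3
  σ[e>=2](γ[e; MIN(c)→f](S)) → 3
  σ[e<4](σ[e>=2](γ[e; MIN(c)→f](S))) → 1
E2 per-node cardinality:
  S → 6
  γ[e; MIN(c)→f](S) → 3
  σ[e<4](γ[e; MIN(c)→f](S)) → 1
  σ[e>=2](σ[e<4](γ[e; MIN(c)→f](S))) → 1

E1 and E2 produce the same multiset:
e | f
2 | 1

yes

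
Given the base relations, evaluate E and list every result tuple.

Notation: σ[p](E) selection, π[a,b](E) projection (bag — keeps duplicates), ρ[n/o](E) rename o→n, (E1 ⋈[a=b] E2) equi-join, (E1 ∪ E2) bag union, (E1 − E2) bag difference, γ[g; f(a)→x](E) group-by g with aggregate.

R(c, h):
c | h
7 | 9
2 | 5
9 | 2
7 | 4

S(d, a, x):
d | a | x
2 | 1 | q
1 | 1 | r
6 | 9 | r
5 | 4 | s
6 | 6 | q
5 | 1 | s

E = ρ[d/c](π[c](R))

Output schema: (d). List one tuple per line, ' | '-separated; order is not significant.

Row counts bottom-up:
  R → 4
  π[c](R) → 4
  ρ[d/c](π[c](R)) → 4

== RESULT ==
d
2
7
7
9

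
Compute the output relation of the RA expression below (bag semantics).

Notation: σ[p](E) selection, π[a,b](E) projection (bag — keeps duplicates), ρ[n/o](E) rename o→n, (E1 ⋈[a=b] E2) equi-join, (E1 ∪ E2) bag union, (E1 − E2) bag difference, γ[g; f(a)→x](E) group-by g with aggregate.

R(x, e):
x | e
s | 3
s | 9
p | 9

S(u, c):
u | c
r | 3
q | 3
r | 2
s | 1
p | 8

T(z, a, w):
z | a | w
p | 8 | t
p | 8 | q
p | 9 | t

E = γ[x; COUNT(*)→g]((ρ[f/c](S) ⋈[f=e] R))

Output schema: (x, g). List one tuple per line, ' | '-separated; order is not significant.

Per-node cardinality:
  S → 5
  ρ[f/c](S) → 5
  R → 3
  (ρ[f/c](S) ⋈[f=e] R) → 2
  γ[x; COUNT(*)→g]((ρ[f/c](S) ⋈[f=e] R)) → 1

== RESULT ==
x | g
s | 2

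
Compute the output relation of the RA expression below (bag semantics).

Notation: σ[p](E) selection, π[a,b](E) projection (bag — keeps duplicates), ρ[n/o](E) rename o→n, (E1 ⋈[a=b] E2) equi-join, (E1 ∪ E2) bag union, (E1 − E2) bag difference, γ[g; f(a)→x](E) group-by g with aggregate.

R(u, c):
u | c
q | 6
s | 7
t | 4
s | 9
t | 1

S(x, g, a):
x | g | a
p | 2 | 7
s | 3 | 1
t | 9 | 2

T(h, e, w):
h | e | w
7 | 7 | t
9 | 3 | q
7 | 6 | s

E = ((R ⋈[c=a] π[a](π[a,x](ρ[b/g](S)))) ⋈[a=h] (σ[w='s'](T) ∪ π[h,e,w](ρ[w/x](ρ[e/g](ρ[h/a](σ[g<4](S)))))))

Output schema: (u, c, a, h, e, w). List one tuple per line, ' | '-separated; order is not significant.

Stepwise |·|:
  R → 5
  S → 3
  ρ[b/g](S) → 3
  π[a,x](ρ[b/g](S)) → 3
  π[a](π[a,x](ρ[b/g](S))) → 3
  (R ⋈[c=a] π[a](π[a,x](ρ[b/g](S)))) → 2
  T → 3
  σ[w='s'](T) → 1
  S → 3
  σ[g<4](S) → 2
  ρ[h/a](σ[g<4](S)) → 2
  ρ[e/g](ρ[h/a](σ[g<4](S))) → 2
  ρ[w/x](ρ[e/g](ρ[h/a](σ[g<4](S)))) → 2
  π[h,e,w](ρ[w/x](ρ[e/g](ρ[h/a](σ[g<4](S))))) → 2
  (σ[w='s'](T) ∪ π[h,e,w](ρ[w/x](ρ[e/g](ρ[h/a](σ[g<4](S)))))) → 3
  ((R ⋈[c=a] π[a](π[a,x](ρ[b/g](S)))) ⋈[a=h] (σ[w='s'](T) ∪ π[h,e,w](ρ[w/x](ρ[e/g](ρ[h/a](σ[g<4](S))))))) → 3

== RESULT ==
u | c | a | h | e | w
s | 7 | 7 | 7 | 2 | p
s | 7 | 7 | 7 | 6 | s
t | 1 | 1 | 1 | 3 | s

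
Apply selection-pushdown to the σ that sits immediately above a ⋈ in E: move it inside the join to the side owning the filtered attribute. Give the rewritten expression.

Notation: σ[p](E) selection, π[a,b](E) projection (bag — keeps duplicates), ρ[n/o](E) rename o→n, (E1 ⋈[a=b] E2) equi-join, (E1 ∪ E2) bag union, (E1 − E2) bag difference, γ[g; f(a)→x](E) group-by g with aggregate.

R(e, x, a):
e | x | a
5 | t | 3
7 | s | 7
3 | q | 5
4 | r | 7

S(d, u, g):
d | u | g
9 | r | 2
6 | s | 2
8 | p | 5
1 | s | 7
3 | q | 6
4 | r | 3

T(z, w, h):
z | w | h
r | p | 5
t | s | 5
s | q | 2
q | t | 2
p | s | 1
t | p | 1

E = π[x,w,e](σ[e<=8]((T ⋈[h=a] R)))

σ filters on e, owned by the right side.
E' = π[x,w,e]((T ⋈[h=a] σ[e<=8](R)))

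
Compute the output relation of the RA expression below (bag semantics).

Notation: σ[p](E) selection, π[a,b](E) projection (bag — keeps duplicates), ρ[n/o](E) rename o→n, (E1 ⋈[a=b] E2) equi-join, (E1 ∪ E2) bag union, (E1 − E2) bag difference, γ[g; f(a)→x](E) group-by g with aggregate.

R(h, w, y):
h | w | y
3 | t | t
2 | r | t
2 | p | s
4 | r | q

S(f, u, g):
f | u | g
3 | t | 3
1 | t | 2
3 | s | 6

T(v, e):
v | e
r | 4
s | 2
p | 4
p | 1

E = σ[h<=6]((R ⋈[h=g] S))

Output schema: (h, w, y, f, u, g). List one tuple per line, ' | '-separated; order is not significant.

Stepwise |·|:
  R → 4
  S → 3
  (R ⋈[h=g] S) → 3
  σ[h<=6]((R ⋈[h=g] S)) → 3

== RESULT ==
h | w | y | f | u | g
2 | p | s | 1 | t | 2
2 | r | t | 1 | t | 2
3 | t | t | 3 | t | 3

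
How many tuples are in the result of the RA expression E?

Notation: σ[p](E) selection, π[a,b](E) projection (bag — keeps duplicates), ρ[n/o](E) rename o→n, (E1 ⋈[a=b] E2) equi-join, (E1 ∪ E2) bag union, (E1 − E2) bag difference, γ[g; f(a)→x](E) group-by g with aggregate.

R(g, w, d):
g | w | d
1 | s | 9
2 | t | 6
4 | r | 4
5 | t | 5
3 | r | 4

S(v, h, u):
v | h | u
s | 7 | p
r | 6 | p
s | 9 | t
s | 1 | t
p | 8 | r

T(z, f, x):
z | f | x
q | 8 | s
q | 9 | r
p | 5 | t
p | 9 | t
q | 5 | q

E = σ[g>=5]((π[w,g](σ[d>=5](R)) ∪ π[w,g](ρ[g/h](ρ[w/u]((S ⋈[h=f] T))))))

Per-node cardinality:
  R → 5
  σ[d>=5](R) → 3
  π[w,g](σ[d>=5](R)) → 3
  S → 5
  T → 5
  (S ⋈[h=f] T) → 3
  ρ[w/u]((S ⋈[h=f] T)) → 3
  ρ[g/h](ρ[w/u]((S ⋈[h=f] T))) → 3
  π[w,g](ρ[g/h](ρ[w/u]((S ⋈[h=f] T)))) → 3
  (π[w,g](σ[d>=5](R)) ∪ π[w,g](ρ[g/h](ρ[w/u]((S ⋈[h=f] T))))) → 6
  σ[g>=5]((π[w,g](σ[d>=5](R)) ∪ π[w,g](ρ[g/h](ρ[w/u]((S ⋈[h=f] T)))))) → 4

|E| = 4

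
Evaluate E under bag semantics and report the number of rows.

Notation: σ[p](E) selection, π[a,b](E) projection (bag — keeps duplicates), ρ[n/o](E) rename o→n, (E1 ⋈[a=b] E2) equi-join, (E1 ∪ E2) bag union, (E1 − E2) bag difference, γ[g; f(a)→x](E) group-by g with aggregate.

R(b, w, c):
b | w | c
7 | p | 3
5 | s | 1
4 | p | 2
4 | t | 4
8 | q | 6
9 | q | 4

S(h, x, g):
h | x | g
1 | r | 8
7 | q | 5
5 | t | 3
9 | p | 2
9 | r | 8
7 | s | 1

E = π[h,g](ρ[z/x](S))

Per-node cardinality:
  S → 6
  ρ[z/x](S) → 6
  π[h,g](ρ[z/x](S)) → 6

|E| = 6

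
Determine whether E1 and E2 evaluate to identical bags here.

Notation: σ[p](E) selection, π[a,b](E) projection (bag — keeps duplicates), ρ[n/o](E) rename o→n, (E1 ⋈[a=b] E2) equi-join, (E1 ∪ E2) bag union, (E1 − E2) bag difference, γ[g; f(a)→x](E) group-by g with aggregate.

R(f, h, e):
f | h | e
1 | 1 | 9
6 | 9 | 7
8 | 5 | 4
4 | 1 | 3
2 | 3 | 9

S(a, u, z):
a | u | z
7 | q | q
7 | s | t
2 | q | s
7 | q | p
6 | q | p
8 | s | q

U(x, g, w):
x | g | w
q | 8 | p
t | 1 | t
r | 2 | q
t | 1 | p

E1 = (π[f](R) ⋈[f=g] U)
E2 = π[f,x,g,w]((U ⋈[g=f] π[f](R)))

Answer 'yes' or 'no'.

E1 row counts bottom-up:
  R → 5
  π[f](R) → 5
  U → 4
  (π[f](R) ⋈[f=g] U) → 4
E2 row counts bottom-up:
  U → 4
  R → 5
  π[f](R) → 5
  (U ⋈[g=f] π[f](R)) → 4
  π[f,x,g,w]((U ⋈[g=f] π[f](R))) → 4

E1 and E2 produce the same multiset:
f | x | g | w
1 | t | 1 | p
1 | t | 1 | t
2 | r | 2 | q
8 | q | 8 | p

yes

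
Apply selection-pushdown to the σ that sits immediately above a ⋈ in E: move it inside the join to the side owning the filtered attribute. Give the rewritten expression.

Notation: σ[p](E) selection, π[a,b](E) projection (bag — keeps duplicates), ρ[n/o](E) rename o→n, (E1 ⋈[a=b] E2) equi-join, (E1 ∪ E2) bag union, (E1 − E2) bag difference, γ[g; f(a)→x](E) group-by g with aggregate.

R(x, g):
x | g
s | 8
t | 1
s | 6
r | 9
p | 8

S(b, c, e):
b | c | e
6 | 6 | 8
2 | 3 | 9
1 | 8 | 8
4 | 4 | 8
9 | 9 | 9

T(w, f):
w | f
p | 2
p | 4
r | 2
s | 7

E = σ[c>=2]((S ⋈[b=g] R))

σ filters on c, owned by the left side.
E' = (σ[c>=2](S) ⋈[b=g] R)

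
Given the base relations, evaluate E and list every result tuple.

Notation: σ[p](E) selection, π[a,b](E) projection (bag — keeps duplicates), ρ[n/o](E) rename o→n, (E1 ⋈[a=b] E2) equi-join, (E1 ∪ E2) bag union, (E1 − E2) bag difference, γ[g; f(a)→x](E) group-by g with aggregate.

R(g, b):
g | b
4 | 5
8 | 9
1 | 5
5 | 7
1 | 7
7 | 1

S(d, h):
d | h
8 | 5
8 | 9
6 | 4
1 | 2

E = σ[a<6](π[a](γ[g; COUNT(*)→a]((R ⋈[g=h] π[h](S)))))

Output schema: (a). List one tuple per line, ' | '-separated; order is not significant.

Per-node cardinality:
  R → 6
  S → 4
  π[h](S) → 4
  (R ⋈[g=h] π[h](S)) → 2
  γ[g; COUNT(*)→a]((R ⋈[g=h] π[h](S))) → 2
  π[a](γ[g; COUNT(*)→a]((R ⋈[g=h] π[h](S)))) → 2
  σ[a<6](π[a](γ[g; COUNT(*)→a]((R ⋈[g=h] π[h](S))))) → 2

== RESULT ==
a
1
1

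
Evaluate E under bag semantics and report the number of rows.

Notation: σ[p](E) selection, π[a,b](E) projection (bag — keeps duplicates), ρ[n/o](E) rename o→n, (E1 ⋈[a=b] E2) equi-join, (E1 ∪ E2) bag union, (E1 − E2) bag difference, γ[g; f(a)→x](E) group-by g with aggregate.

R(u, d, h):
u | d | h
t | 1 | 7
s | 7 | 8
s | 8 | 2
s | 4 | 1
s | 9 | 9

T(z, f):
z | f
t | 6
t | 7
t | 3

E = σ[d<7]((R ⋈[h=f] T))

Stepwise |·|:
  R → 5
  T → 3
  (R ⋈[h=f] T) → 1
  σ[d<7]((R ⋈[h=f] T)) → 1

|E| = 1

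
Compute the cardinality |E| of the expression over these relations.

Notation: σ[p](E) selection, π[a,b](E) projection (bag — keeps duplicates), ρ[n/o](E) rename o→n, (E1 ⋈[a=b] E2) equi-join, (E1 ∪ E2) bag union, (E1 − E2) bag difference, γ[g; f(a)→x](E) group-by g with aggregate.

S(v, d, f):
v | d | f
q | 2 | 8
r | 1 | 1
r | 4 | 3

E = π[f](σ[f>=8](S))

Per-node cardinality:
  S → 3
  σ[f>=8](S) → 1
  π[f](σ[f>=8](S)) → 1

|E| = 1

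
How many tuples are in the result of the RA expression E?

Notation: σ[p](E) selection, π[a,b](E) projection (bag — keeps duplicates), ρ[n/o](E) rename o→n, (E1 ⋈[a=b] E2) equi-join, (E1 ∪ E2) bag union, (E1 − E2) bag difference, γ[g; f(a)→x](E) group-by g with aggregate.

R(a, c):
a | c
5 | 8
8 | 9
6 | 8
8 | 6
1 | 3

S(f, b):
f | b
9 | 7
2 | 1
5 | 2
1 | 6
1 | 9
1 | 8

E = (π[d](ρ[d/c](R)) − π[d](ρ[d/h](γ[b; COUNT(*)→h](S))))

Subexpression sizes:
  R → 5
  ρ[d/c](R) → 5
  π[d](ρ[d/c](R)) → 5
  S → 6
  γ[b; COUNT(*)→h](S) → 6
  ρ[d/h](γ[b; COUNT(*)→h](S)) → 6
  π[d](ρ[d/h](γ[b; COUNT(*)→h](S))) → 6
  (π[d](ρ[d/c](R)) − π[d](ρ[d/h](γ[b; COUNT(*)→h](S)))) → 5

|E| = 5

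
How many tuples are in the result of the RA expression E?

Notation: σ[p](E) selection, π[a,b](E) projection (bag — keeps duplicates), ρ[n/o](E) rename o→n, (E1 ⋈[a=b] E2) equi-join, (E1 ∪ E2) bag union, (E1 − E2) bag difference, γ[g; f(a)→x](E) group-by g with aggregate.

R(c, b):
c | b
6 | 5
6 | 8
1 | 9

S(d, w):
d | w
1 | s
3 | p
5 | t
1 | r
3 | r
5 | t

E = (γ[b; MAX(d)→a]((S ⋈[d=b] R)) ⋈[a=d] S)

Subexpression sizes:
  S → 6
  R → 3
  (S ⋈[d=b] R) → 2
  γ[b; MAX(d)→a]((S ⋈[d=b] R)) → 1
  S → 6
  (γ[b; MAX(d)→a]((S ⋈[d=b] R)) ⋈[a=d] S) → 2

|E| = 2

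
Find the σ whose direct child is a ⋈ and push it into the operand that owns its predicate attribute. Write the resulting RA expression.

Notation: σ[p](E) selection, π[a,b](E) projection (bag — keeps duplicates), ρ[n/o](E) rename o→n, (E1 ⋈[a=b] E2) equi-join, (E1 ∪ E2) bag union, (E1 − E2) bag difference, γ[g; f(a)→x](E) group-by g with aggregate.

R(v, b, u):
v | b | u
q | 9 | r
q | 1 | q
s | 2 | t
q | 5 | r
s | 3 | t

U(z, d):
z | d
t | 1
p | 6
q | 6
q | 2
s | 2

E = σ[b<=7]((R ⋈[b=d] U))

σ filters on b, owned by the left side.
E' = (σ[b<=7](R) ⋈[b=d] U)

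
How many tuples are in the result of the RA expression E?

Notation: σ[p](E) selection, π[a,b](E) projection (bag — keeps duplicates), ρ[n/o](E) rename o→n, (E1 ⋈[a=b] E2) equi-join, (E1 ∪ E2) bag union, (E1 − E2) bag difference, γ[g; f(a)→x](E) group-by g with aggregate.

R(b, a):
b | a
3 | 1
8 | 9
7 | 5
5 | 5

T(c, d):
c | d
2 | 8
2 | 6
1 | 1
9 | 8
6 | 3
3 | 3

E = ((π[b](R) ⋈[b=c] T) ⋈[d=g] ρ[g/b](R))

Subexpression sizes:
  R → 4
  π[b](R) → 4
  T → 6
  (π[b](R) ⋈[b=c] T) → 1
  R → 4
  ρ[g/b](R) → 4
  ((π[b](R) ⋈[b=c] T) ⋈[d=g] ρ[g/b](R)) → 1

|E| = 1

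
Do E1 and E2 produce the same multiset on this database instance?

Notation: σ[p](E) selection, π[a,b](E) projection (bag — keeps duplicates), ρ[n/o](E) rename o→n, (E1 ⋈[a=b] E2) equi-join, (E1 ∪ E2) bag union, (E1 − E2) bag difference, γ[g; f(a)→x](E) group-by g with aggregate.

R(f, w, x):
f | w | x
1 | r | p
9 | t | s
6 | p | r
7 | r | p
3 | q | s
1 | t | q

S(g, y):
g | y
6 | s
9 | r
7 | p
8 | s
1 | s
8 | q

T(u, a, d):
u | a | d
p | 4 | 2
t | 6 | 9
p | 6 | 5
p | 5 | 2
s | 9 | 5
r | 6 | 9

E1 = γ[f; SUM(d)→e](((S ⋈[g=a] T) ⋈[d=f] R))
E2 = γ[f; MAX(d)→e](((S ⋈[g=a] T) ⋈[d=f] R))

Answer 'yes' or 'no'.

E1 row counts bottom-up:
  S → 6
  T → 6
  (S ⋈[g=a] T) → 4
  R → 6
  ((S ⋈[g=a] T) ⋈[d=f] R) → 2
  γ[f; SUM(d)→e](((S ⋈[g=a] T) ⋈[d=f] R)) → 1
E2 row counts bottom-up:
  S → 6
  T → 6
  (S ⋈[g=a] T) → 4
  R → 6
  ((S ⋈[g=a] T) ⋈[d=f] R) → 2
  γ[f; MAX(d)→e](((S ⋈[g=a] T) ⋈[d=f] R)) → 1

E1 result:
f | e
9 | 18
E2 result:
f | e
9 | 9
Witness: (9, 18) appears 1× in E1 but 0× in E2.

no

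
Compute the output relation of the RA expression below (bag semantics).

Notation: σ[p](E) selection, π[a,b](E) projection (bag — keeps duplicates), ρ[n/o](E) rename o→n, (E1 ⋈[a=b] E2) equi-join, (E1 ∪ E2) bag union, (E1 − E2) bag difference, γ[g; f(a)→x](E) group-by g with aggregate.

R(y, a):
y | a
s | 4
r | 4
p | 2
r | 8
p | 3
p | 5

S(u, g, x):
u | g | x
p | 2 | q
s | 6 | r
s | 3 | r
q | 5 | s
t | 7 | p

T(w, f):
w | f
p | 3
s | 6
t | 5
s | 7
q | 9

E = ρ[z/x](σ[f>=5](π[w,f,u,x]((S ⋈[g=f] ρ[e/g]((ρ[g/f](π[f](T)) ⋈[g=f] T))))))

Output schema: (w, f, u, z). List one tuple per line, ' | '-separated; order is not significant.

Per-node cardinality:
  S → 5
  T → 5
  π[f](T) → 5
  ρ[g/f](π[f](T)) → 5
  T → 5
  (ρ[g/f](π[f](T)) ⋈[g=f] T) → 5
  ρ[e/g]((ρ[g/f](π[f](T)) ⋈[g=f] T)) → 5
  (S ⋈[g=f] ρ[e/g]((ρ[g/f](π[f](T)) ⋈[g=f] T))) → 4
  π[w,f,u,x]((S ⋈[g=f] ρ[e/g]((ρ[g/f](π[f](T)) ⋈[g=f] T)))) → 4
  σ[f>=5](π[w,f,u,x]((S ⋈[g=f] ρ[e/g]((ρ[g/f](π[f](T)) ⋈[g=f] T))))) → 3
  ρ[z/x](σ[f>=5](π[w,f,u,x]((S ⋈[g=f] ρ[e/g]((ρ[g/f](π[f](T)) ⋈[g=f] T)))))) → 3

== RESULT ==
w | f | u | z
s | 6 | s | r
s | 7 | t | p
t | 5 | q | s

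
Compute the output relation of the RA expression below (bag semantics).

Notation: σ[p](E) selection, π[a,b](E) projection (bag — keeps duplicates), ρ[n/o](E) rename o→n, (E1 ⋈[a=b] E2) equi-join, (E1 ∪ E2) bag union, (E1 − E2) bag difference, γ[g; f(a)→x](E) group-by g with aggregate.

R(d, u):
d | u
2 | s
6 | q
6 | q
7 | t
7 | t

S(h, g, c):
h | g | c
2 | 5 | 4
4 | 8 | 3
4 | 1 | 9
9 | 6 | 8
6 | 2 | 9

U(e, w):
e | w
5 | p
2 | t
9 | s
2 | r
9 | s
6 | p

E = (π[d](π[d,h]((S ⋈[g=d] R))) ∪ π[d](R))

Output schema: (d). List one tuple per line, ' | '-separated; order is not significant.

Row counts bottom-up:
  S → 5
  R → 5
  (S ⋈[g=d] R) → 3
  π[d,h]((S ⋈[g=d] R)) → 3
  π[d](π[d,h]((S ⋈[g=d] R))) → 3
  R → 5
  π[d](R) → 5
  (π[d](π[d,h]((S ⋈[g=d] R))) ∪ π[d](R)) → 8

== RESULT ==
d
2
2
6
6
6
6
7
7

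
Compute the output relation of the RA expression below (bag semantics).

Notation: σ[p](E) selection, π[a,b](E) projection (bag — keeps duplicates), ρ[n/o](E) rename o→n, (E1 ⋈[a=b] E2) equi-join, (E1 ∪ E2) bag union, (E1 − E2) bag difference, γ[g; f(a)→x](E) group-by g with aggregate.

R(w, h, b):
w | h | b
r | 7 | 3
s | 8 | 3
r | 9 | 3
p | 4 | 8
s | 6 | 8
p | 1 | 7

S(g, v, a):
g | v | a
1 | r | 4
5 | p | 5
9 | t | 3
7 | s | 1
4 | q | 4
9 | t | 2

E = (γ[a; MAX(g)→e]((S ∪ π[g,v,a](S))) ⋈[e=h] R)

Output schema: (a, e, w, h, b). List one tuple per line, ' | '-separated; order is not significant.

Subexpression sizes:
  S → 6
  S → 6
  π[g,v,a](S) → 6
  (S ∪ π[g,v,a](S)) → 12
  γ[a; MAX(g)→e]((S ∪ π[g,v,a](S))) → 5
  R → 6
  (γ[a; MAX(g)→e]((S ∪ π[g,v,a](S))) ⋈[e=h] R) → 4

== RESULT ==
a | e | w | h | b
1 | 7 | r | 7 | 3
2 | 9 | r | 9 | 3
3 | 9 | r | 9 | 3
4 | 4 | p | 4 | 8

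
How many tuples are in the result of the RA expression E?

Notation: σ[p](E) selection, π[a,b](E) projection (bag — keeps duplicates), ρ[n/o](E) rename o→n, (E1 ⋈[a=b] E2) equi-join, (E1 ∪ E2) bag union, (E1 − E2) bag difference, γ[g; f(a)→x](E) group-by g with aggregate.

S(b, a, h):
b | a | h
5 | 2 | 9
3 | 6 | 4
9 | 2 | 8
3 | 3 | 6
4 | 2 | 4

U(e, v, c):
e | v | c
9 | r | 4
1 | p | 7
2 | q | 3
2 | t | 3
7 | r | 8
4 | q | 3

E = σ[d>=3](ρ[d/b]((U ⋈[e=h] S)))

Stepwise |·|:
  U → 6
  S → 5
  (U ⋈[e=h] S) → 3
  ρ[d/b]((U ⋈[e=h] S)) → 3
  σ[d>=3](ρ[d/b]((U ⋈[e=h] S))) → 3

|E| = 3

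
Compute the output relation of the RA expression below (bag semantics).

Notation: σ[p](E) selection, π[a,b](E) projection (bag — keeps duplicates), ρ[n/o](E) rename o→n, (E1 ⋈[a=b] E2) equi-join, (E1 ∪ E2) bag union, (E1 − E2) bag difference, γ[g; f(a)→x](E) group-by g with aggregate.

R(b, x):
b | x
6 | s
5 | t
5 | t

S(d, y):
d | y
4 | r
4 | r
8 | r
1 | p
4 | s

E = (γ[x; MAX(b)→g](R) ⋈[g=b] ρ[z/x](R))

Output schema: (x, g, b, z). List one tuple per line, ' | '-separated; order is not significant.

Row counts bottom-up:
  R → 3
  γ[x; MAX(b)→g](R) → 2
  R → 3
  ρ[z/x](R) → 3
  (γ[x; MAX(b)→g](R) ⋈[g=b] ρ[z/x](R)) → 3

== RESULT ==
x | g | b | z
s | 6 | 6 | s
t | 5 | 5 | t
t | 5 | 5 | t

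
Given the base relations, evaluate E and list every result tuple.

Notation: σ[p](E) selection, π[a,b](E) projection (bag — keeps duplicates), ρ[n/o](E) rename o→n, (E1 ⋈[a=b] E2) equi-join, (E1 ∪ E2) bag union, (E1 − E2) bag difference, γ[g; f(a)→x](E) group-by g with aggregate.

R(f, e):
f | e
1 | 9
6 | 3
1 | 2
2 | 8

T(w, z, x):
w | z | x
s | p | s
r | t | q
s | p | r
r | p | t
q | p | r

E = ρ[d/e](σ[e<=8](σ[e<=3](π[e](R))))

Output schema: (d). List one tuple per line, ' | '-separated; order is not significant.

Stepwise |·|:
  R → 4
  π[e](R) → 4
  σ[e<=3](π[e](R)) → 2
  σ[e<=8](σ[e<=3](π[e](R))) → 2
  ρ[d/e](σ[e<=8](σ[e<=3](π[e](R)))) → 2

== RESULT ==
d
2
3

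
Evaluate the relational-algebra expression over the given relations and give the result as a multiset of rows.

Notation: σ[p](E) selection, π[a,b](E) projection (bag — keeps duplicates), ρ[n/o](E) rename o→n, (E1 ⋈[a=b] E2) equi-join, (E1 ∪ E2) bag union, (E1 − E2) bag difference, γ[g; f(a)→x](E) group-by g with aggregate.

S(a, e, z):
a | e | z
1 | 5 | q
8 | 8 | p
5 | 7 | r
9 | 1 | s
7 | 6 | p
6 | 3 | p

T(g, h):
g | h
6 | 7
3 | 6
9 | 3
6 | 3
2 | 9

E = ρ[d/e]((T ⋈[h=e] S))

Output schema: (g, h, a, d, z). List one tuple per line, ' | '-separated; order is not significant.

Per-node cardinality:
  T → 5
  S → 6
  (T ⋈[h=e] S) → 4
  ρ[d/e]((T ⋈[h=e] S)) → 4

== RESULT ==
g | h | a | d | z
3 | 6 | 7 | 6 | p
6 | 3 | 6 | 3 | p
6 | 7 | 5 | 7 | r
9 | 3 | 6 | 3 | p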